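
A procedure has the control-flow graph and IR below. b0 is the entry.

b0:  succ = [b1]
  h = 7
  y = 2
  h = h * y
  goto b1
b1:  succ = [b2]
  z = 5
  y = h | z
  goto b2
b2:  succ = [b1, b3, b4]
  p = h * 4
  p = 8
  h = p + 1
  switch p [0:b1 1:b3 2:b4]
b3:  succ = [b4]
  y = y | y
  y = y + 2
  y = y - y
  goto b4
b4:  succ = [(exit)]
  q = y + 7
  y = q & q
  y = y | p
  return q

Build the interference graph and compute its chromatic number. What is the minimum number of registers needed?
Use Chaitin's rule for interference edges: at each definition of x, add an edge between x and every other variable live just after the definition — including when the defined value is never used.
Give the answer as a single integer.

Answer: 3

Derivation:
Per-block:
  b0: def={h,y} ue=∅
  b1: def={y,z} ue={h}
  b2: def={h,p} ue={h}
  b3: def={y} ue={y}
  b4: def={q,y} ue={p,y}

Backward fixpoint:
  b0 li=∅ lo={h}
  b1 li={h} lo={h,y}
  b2 li={h,y} lo={h,p,y}
  b3 li={p,y} lo={p,y}
  b4 li={p,y} lo=∅

Interference:
  h: {p,y,z}
  p: {h,q,y}
  q: {p,y}
  y: {h,p,q}
  z: {h}

Chromatic number:
  {h,p,y} pairwise interfere (3-clique) ⇒ χ ≥ 3
  3-colouring: R0={h,q}  R1={p,z}  R2={y}
  χ = 3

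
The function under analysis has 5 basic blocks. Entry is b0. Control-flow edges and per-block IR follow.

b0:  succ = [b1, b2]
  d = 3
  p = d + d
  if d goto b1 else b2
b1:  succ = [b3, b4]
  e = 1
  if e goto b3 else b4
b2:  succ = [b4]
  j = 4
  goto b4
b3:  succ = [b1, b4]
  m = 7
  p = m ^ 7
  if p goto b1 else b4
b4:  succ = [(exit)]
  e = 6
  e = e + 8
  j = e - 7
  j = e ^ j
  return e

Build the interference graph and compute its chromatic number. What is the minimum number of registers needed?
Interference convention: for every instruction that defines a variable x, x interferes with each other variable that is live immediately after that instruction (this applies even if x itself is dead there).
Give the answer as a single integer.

Per-block:
  b0: {d,p} / ∅
  b1: {e} / ∅
  b2: {j} / ∅
  b3: {m,p} / ∅
  b4: {e,j} / ∅

Backward fixpoint:
  live b0: ∅→∅
  live b1: ∅→∅
  live b2: ∅→∅
  live b3: ∅→∅
  live b4: ∅→∅

Conflict graph:
  d↔{p}
  e↔{j}
  j↔{e}
  m↔∅
  p↔{d}

Registers:
  clique {d,p} ⇒ need ≥ 2
  assign d→c0 e→c0 j→c1 m→c0 p→c1 — no edge inside a register ⇒ χ ≤ 2
  χ = 2

Answer: 2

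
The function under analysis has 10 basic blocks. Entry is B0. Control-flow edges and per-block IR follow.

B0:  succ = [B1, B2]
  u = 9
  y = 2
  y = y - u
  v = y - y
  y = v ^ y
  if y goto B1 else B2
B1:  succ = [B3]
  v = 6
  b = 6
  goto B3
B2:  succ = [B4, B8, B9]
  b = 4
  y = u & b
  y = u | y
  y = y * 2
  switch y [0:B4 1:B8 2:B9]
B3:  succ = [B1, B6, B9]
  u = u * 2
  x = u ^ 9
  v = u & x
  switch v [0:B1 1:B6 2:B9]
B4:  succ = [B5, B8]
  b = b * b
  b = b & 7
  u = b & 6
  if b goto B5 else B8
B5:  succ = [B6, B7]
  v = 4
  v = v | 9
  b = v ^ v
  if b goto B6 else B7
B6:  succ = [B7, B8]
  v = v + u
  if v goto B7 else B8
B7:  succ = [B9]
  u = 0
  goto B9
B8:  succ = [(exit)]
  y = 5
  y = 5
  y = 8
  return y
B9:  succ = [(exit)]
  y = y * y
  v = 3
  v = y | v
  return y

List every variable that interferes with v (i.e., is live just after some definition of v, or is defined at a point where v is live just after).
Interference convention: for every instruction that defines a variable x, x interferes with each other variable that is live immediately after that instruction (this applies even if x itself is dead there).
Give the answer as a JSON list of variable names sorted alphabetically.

def/use:
  B0: {u,v,y} / ∅
  B1: {b,v} / ∅
  B2: {b,y} / {u}
  B3: {u,v,x} / {u}
  B4: {b,u} / {b}
  B5: {b,v} / ∅
  B6: {v} / {u,v}
  B7: {u} / ∅
  B8: {y} / ∅
  B9: {v,y} / {y}

Backward fixpoint:
  live B0: ∅→{u,y}
  live B1: {u,y}→{u,y}
  live B2: {u}→{b,y}
  live B3: {u,y}→{u,v,y}
  live B4: {b,y}→{u,y}
  live B5: {u,y}→{u,v,y}
  live B6: {u,v,y}→{y}
  live B7: {y}→{y}
  live B8: ∅→∅
  live B9: {y}→∅

Interfere edges:
  b — {u,v,y}
  u — {b,v,x,y}
  v — {b,u,y}
  x — {u,y}
  y — {b,u,v,x}

N(v) = ["b", "u", "y"]

Answer: ["b", "u", "y"]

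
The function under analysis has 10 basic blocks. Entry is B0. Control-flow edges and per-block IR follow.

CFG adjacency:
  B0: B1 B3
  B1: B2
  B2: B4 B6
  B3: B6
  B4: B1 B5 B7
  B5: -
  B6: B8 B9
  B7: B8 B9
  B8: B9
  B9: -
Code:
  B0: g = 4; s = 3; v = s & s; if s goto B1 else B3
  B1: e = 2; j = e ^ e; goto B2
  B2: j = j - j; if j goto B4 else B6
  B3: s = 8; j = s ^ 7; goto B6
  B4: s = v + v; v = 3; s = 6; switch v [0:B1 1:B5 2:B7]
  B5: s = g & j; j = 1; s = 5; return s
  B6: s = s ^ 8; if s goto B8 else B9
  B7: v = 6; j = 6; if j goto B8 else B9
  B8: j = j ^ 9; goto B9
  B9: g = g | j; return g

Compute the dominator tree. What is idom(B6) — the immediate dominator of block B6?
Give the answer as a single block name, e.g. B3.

idom tree: B1←B0 B2←B1 B3←B0 B4←B2 B5←B4 B6←B0 B7←B4 B8←B0 B9←B0
Dom at joins:
  B1: preds {B0,B4}: {B0} ∩ {B0,B1,B2,B4} = {B0}; idom=B0
  B6: preds {B2,B3}: {B0,B1,B2} ∩ {B0,B3} = {B0}; idom=B0
  B8: preds {B6,B7}: {B0,B6} ∩ {B0,B1,B2,B4,B7} = {B0}; idom=B0
  B9: preds {B6,B7,B8}: {B0,B6} ∩ {B0,B1,B2,B4,B7} ∩ {B0,B8} = {B0}; idom=B0

idom(B6) = B0

Answer: B0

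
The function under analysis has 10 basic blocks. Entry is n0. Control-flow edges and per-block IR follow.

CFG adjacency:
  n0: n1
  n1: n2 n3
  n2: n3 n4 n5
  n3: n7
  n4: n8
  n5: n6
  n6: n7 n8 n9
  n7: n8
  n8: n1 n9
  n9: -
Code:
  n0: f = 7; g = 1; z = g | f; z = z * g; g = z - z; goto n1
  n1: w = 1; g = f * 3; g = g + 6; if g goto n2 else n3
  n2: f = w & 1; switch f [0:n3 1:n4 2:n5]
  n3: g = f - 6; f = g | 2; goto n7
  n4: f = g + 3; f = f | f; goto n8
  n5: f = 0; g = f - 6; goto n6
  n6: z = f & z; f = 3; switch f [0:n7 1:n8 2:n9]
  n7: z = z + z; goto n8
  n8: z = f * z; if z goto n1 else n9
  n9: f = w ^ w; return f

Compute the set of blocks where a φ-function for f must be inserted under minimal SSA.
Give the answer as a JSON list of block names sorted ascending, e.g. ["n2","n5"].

Answer: ["n1", "n3", "n7", "n8", "n9"]

Analysis:
idom tree: n1←n0 n2←n1 n3←n1 n4←n2 n5←n2 n6←n5 n7←n1 n8←n1 n9←n1
Join-block Dom:
  n1: preds {n0,n8}: {n0} ∩ {n0,n1,n8} = {n0}; idom=n0
  n3: preds {n1,n2}: {n0,n1} ∩ {n0,n1,n2} = {n0,n1}; idom=n1
  n7: preds {n3,n6}: {n0,n1,n3} ∩ {n0,n1,n2,n5,n6} = {n0,n1}; idom=n1
  n8: preds {n4,n6,n7}: {n0,n1,n2,n4} ∩ {n0,n1,n2,n5,n6} ∩ {n0,n1,n7} = {n0,n1}; idom=n1
  n9: preds {n6,n8}: {n0,n1,n2,n5,n6} ∩ {n0,n1,n8} = {n0,n1}; idom=n1

Frontier:
  n1←n0: walk · to n0
  n1←n8: walk n8→n1 to n0
  n3←n1: walk · to n1
  n3←n2: walk n2 to n1
  n7←n3: walk n3 to n1
  n7←n6: walk n6→n5→n2 to n1
  n8←n4: walk n4→n2 to n1
  n8←n6: walk n6→n5→n2 to n1
  n8←n7: walk n7 to n1
  n9←n6: walk n6→n5→n2 to n1
  n9←n8: walk n8 to n1
  n0: DF=∅
  n1: DF={n1}
  n2: DF={n3,n7,n8,n9}
  n3: DF={n7}
  n4: DF={n8}
  n5: DF={n7,n8,n9}
  n6: DF={n7,n8,n9}
  n7: DF={n8}
  n8: DF={n1,n9}
  n9: DF=∅

φ for f: defs {n0,n2,n3,n4,n5,n6,n9}
  DF⁺ = {n1,n3,n7,n8,n9}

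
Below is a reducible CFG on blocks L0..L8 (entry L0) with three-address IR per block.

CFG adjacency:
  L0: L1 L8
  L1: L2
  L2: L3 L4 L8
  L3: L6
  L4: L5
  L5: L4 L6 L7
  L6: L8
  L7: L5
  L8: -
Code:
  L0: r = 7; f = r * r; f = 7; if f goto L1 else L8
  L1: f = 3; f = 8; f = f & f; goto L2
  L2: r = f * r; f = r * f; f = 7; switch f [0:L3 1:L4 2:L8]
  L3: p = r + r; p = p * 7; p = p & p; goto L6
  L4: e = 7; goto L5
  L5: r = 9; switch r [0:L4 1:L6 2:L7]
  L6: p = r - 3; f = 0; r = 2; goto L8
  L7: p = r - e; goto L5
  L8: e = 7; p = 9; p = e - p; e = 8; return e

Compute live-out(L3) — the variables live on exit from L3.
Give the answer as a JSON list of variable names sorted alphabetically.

Answer: ["r"]

Analysis:
Block summaries:
  L0: def={f,r} ue=∅
  L1: def={f} ue=∅
  L2: def={f,r} ue={f,r}
  L3: def={p} ue={r}
  L4: def={e} ue=∅
  L5: def={r} ue=∅
  L6: def={f,p,r} ue={r}
  L7: def={p} ue={e,r}
  L8: def={e,p} ue=∅

Live sets:
  L0 li=∅ lo={r}
  L1 li={r} lo={f,r}
  L2 li={f,r} lo={r}
  L3 li={r} lo={r}
  L4 li=∅ lo={e}
  L5 li={e} lo={e,r}
  L6 li={r} lo=∅
  L7 li={e,r} lo={e}
  L8 li=∅ lo=∅

live-out(L3) = ["r"]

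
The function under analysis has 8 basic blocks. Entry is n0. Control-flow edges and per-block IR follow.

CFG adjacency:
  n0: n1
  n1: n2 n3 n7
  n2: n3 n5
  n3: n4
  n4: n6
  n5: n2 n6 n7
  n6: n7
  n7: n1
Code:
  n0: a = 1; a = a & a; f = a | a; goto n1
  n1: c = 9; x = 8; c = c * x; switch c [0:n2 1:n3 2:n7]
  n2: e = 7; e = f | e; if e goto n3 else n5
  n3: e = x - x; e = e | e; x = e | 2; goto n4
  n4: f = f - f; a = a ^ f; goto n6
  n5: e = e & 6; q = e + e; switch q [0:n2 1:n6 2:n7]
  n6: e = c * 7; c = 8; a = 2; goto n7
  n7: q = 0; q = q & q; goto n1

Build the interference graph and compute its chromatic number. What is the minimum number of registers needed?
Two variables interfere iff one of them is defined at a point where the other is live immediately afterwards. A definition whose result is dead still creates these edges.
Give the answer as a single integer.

Answer: 5

Analysis:
def/use:
  n0 def {a,f} use ∅
  n1 def {c,x} use ∅
  n2 def {e} use {f}
  n3 def {e,x} use {x}
  n4 def {a,f} use {a,f}
  n5 def {e,q} use {e}
  n6 def {a,c,e} use {c}
  n7 def {q} use ∅

Live sets:
  n0: in=∅ out={a,f}
  n1: in={a,f} out={a,c,f,x}
  n2: in={a,c,f,x} out={a,c,e,f,x}
  n3: in={a,c,f,x} out={a,c,f}
  n4: in={a,c,f} out={c,f}
  n5: in={a,c,e,f,x} out={a,c,f,x}
  n6: in={c,f} out={a,f}
  n7: in={a,f} out={a,f}

Interfere edges:
  a: {c,e,f,q,x}
  c: {a,e,f,q,x}
  e: {a,c,f,x}
  f: {a,c,e,q,x}
  q: {a,c,f,x}
  x: {a,c,e,f,q}

Colouring:
  {a,c,e,f,x} pairwise interfere (5-clique) ⇒ χ ≥ 5
  assign a→c0 c→c1 e→c4 f→c2 q→c4 x→c3 — no edge inside a register ⇒ χ ≤ 5
  χ = 5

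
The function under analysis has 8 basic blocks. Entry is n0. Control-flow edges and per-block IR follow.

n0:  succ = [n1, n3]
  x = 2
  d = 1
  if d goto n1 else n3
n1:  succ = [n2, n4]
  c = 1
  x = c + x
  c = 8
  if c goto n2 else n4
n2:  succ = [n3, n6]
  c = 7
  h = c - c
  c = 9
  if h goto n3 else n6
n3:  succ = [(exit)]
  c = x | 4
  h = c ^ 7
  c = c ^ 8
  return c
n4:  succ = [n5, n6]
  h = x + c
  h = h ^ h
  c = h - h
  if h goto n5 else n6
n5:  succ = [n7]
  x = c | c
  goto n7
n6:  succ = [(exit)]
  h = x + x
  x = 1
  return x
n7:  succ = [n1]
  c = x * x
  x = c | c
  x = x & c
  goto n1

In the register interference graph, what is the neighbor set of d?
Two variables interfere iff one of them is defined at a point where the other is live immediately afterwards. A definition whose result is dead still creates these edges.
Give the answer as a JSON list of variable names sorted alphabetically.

Answer: ["x"]

Analysis:
Per-block:
  n0: {d,x} / ∅
  n1: {c,x} / {x}
  n2: {c,h} / ∅
  n3: {c,h} / {x}
  n4: {c,h} / {c,x}
  n5: {x} / {c}
  n6: {h,x} / {x}
  n7: {c,x} / {x}

Backward fixpoint:
  live n0: ∅→{x}
  live n1: {x}→{c,x}
  live n2: {x}→{x}
  live n3: {x}→∅
  live n4: {c,x}→{c,x}
  live n5: {c}→{x}
  live n6: {x}→∅
  live n7: {x}→{x}

Conflict graph:
  c: {h,x}
  d: {x}
  h: {c,x}
  x: {c,d,h}

N(d) = ["x"]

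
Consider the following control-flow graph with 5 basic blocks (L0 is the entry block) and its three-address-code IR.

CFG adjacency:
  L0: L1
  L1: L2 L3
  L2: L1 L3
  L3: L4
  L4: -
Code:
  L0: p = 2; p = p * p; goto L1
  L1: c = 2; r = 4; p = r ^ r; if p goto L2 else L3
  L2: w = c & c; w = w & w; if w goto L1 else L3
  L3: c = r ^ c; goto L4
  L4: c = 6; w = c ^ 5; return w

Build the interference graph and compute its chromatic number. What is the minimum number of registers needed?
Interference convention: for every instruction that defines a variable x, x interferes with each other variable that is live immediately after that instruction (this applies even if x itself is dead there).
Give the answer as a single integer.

Answer: 3

Derivation:
Per-block:
  L0 def {p} use ∅
  L1 def {c,p,r} use ∅
  L2 def {w} use {c}
  L3 def {c} use {c,r}
  L4 def {c,w} use ∅

Backward fixpoint:
  L0 li=∅ lo=∅
  L1 li=∅ lo={c,r}
  L2 li={c,r} lo={c,r}
  L3 li={c,r} lo=∅
  L4 li=∅ lo=∅

Interference:
  c — {p,r,w}
  p — {c,r}
  r — {c,p,w}
  w — {c,r}

Colouring:
  lower bound: {c,p,r} mutually conflict ⇒ χ ≥ 3
  assign c→r0 p→r2 r→r1 w→r2 — no edge inside a register ⇒ χ ≤ 3
  χ = 3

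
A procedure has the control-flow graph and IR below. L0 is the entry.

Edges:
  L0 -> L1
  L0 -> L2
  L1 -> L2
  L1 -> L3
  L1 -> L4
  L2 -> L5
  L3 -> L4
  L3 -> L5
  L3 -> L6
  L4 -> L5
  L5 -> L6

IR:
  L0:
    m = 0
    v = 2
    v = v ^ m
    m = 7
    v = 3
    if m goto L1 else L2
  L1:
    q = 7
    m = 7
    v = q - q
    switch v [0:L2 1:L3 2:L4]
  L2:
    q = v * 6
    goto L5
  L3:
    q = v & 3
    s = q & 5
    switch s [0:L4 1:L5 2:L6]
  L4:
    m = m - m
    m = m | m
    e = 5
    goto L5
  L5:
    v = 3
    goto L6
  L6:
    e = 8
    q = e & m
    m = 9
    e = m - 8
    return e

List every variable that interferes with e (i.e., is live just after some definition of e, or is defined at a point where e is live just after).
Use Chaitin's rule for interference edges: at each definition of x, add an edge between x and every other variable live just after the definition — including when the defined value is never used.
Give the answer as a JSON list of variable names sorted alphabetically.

Block summaries:
  L0: {m,v} / ∅
  L1: {m,q,v} / ∅
  L2: {q} / {v}
  L3: {q,s} / {v}
  L4: {e,m} / {m}
  L5: {v} / ∅
  L6: {e,m,q} / {m}

Liveness:
  live L0: ∅→{m,v}
  live L1: ∅→{m,v}
  live L2: {m,v}→{m}
  live L3: {m,v}→{m}
  live L4: {m}→{m}
  live L5: {m}→{m}
  live L6: {m}→∅

Interference:
  e — {m}
  m — {e,q,s,v}
  q — {m}
  s — {m}
  v — {m}

N(e) = ["m"]

Answer: ["m"]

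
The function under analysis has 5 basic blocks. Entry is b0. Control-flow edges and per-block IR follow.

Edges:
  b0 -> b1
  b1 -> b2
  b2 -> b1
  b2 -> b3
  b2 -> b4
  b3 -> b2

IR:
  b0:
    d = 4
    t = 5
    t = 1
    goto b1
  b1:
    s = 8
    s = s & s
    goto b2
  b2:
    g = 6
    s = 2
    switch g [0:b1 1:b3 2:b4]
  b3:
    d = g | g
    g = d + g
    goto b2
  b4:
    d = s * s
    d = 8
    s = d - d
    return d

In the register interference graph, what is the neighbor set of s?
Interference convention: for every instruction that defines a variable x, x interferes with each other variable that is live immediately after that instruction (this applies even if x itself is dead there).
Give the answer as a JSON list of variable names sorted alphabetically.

Answer: ["d", "g"]

Working:
def/use:
  b0 def {d,t} use ∅
  b1 def {s} use ∅
  b2 def {g,s} use ∅
  b3 def {d,g} use {g}
  b4 def {d,s} use {s}

Live sets:
  b0 li=∅ lo=∅
  b1 li=∅ lo=∅
  b2 li=∅ lo={g,s}
  b3 li={g} lo=∅
  b4 li={s} lo=∅

Conflict graph:
  d — {g,s}
  g — {d,s}
  s — {d,g}
  t — ∅

N(s) = ["d", "g"]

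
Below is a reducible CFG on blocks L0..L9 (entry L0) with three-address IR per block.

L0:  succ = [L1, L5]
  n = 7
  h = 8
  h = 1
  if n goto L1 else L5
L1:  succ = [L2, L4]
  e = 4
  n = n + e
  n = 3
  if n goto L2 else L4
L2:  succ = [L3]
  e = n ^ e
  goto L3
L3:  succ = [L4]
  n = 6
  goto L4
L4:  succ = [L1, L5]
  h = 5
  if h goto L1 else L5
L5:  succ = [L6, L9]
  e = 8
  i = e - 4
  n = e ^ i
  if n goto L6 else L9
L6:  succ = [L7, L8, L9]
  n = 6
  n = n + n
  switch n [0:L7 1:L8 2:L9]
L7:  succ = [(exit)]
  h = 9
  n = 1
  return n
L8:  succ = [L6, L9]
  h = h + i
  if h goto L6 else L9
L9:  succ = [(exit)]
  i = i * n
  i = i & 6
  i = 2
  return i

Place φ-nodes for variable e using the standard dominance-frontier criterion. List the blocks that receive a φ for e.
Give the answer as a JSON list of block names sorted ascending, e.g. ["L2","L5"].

Answer: ["L1", "L4", "L5"]

Derivation:
idom tree: L1←L0 L2←L1 L3←L2 L4←L1 L5←L0 L6←L5 L7←L6 L8←L6 L9←L5
Dom at joins:
  L1: preds {L0,L4}: {L0} ∩ {L0,L1,L4} = {L0}; idom=L0
  L4: preds {L1,L3}: {L0,L1} ∩ {L0,L1,L2,L3} = {L0,L1}; idom=L1
  L5: preds {L0,L4}: {L0} ∩ {L0,L1,L4} = {L0}; idom=L0
  L6: preds {L5,L8}: {L0,L5} ∩ {L0,L5,L6,L8} = {L0,L5}; idom=L5
  L9: preds {L5,L6,L8}: {L0,L5} ∩ {L0,L5,L6} ∩ {L0,L5,L6,L8} = {L0,L5}; idom=L5

DF derivation:
  L1←L0: walk · to L0
  L1←L4: walk L4→L1 to L0
  L4←L1: walk · to L1
  L4←L3: walk L3→L2 to L1
  L5←L0: walk · to L0
  L5←L4: walk L4→L1 to L0
  L6←L5: walk · to L5
  L6←L8: walk L8→L6 to L5
  L9←L5: walk · to L5
  L9←L6: walk L6 to L5
  L9←L8: walk L8→L6 to L5
  L0 → ∅
  L1 → {L1,L5}
  L2 → {L4}
  L3 → {L4}
  L4 → {L1,L5}
  L5 → ∅
  L6 → {L6,L9}
  L7 → ∅
  L8 → {L6,L9}
  L9 → ∅

φ for e: defs {L1,L2,L5}
  DF⁺ = {L1,L4,L5}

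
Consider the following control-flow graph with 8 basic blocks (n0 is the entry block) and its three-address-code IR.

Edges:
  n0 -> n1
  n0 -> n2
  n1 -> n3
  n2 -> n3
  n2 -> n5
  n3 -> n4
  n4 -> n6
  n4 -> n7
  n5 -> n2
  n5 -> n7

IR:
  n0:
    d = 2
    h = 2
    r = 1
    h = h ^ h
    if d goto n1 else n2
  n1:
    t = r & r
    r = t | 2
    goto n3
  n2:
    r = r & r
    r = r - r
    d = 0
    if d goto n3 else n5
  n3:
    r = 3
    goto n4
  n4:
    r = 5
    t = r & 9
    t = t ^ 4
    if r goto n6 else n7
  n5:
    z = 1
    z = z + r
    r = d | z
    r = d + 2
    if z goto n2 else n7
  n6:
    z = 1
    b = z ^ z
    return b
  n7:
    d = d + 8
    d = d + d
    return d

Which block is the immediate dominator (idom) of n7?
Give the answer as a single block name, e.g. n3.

Answer: n0

Working:
idom tree: n1←n0 n2←n0 n3←n0 n4←n3 n5←n2 n6←n4 n7←n0
Join-block Dom:
  n2: preds {n0,n5}: {n0} ∩ {n0,n2,n5} = {n0}; idom=n0
  n3: preds {n1,n2}: {n0,n1} ∩ {n0,n2} = {n0}; idom=n0
  n7: preds {n4,n5}: {n0,n3,n4} ∩ {n0,n2,n5} = {n0}; idom=n0

idom(n7) = n0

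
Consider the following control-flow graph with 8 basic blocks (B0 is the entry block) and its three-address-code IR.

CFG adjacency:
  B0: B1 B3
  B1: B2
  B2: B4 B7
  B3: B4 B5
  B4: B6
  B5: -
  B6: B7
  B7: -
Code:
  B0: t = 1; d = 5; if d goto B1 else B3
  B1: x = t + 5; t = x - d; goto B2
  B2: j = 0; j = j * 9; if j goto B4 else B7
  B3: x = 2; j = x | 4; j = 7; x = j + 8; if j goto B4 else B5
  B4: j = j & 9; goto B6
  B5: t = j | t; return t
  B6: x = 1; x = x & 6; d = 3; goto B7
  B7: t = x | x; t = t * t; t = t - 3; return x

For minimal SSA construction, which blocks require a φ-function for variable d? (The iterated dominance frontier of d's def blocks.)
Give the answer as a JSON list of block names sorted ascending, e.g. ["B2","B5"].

Answer: ["B7"]

Analysis:
idom tree: B1←B0 B2←B1 B3←B0 B4←B0 B5←B3 B6←B4 B7←B0
Dom∩ at merges:
  B4: preds {B2,B3}: {B0,B1,B2} ∩ {B0,B3} = {B0}; idom=B0
  B7: preds {B2,B6}: {B0,B1,B2} ∩ {B0,B4,B6} = {B0}; idom=B0

Frontier:
  join B4 pred B2: B2→B1 stop@B0
  join B4 pred B3: B3 stop@B0
  join B7 pred B2: B2→B1 stop@B0
  join B7 pred B6: B6→B4 stop@B0
  B0: DF=∅
  B1: DF={B4,B7}
  B2: DF={B4,B7}
  B3: DF={B4}
  B4: DF={B7}
  B5: DF=∅
  B6: DF={B7}
  B7: DF=∅

φ for d: defs {B0,B6}
  DF⁺ = {B7}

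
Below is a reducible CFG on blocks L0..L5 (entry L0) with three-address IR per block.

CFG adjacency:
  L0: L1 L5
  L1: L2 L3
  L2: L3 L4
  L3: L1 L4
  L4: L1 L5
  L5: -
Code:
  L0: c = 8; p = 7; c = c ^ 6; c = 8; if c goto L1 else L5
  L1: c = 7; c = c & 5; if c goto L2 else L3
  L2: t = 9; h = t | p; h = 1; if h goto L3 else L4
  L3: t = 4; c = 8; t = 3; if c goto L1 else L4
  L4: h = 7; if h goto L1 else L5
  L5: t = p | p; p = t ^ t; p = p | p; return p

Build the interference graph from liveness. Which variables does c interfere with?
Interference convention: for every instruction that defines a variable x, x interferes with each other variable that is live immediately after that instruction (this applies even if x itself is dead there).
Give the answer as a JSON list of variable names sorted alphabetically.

Answer: ["p", "t"]

Analysis:
Per-block:
  L0: def={c,p} ue=∅
  L1: def={c} ue=∅
  L2: def={h,t} ue={p}
  L3: def={c,t} ue=∅
  L4: def={h} ue=∅
  L5: def={p,t} ue={p}

Liveness:
  L0: in=∅ out={p}
  L1: in={p} out={p}
  L2: in={p} out={p}
  L3: in={p} out={p}
  L4: in={p} out={p}
  L5: in={p} out=∅

Interfere edges:
  c: {p,t}
  h: {p}
  p: {c,h,t}
  t: {c,p}

N(c) = ["p", "t"]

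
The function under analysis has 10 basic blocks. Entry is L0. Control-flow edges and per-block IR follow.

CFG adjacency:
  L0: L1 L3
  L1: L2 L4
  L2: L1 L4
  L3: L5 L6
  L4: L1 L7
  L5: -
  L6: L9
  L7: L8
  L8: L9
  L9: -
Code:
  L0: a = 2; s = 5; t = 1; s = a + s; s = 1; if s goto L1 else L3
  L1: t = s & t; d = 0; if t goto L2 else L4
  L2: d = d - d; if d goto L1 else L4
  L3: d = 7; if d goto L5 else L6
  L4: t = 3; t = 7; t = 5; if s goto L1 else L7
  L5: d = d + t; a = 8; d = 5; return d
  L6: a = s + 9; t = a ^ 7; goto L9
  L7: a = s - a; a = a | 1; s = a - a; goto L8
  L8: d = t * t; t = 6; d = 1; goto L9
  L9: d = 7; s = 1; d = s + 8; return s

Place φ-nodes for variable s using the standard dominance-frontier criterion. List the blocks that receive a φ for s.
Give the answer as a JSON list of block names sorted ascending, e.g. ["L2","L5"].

Answer: ["L9"]

Derivation:
idom tree: L1←L0 L2←L1 L3←L0 L4←L1 L5←L3 L6←L3 L7←L4 L8←L7 L9←L0
Dom at joins:
  L1: preds {L0,L2,L4}: {L0} ∩ {L0,L1,L2} ∩ {L0,L1,L4} = {L0}; idom=L0
  L4: preds {L1,L2}: {L0,L1} ∩ {L0,L1,L2} = {L0,L1}; idom=L1
  L9: preds {L6,L8}: {L0,L3,L6} ∩ {L0,L1,L4,L7,L8} = {L0}; idom=L0

DF derivation:
  L1←L0: walk · to L0
  L1←L2: walk L2→L1 to L0
  L1←L4: walk L4→L1 to L0
  L4←L1: walk · to L1
  L4←L2: walk L2 to L1
  L9←L6: walk L6→L3 to L0
  L9←L8: walk L8→L7→L4→L1 to L0
  L0: DF=∅
  L1: DF={L1,L9}
  L2: DF={L1,L4}
  L3: DF={L9}
  L4: DF={L1,L9}
  L5: DF=∅
  L6: DF={L9}
  L7: DF={L9}
  L8: DF={L9}
  L9: DF=∅

φ for s: defs {L0,L7,L9}
  DF⁺ = {L9}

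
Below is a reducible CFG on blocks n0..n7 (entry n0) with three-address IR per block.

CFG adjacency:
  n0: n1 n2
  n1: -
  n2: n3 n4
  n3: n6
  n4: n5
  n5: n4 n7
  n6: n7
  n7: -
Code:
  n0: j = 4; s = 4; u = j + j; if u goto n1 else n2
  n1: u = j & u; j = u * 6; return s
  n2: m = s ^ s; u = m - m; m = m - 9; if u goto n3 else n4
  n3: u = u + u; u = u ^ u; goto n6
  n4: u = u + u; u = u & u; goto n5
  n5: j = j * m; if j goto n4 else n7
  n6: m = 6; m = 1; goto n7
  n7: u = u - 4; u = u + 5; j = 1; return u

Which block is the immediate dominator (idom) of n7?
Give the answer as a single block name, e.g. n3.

Answer: n2

Derivation:
idom tree: n1←n0 n2←n0 n3←n2 n4←n2 n5←n4 n6←n3 n7←n2
Join-block Dom:
  n4: preds {n2,n5}: {n0,n2} ∩ {n0,n2,n4,n5} = {n0,n2}; idom=n2
  n7: preds {n5,n6}: {n0,n2,n4,n5} ∩ {n0,n2,n3,n6} = {n0,n2}; idom=n2

idom(n7) = n2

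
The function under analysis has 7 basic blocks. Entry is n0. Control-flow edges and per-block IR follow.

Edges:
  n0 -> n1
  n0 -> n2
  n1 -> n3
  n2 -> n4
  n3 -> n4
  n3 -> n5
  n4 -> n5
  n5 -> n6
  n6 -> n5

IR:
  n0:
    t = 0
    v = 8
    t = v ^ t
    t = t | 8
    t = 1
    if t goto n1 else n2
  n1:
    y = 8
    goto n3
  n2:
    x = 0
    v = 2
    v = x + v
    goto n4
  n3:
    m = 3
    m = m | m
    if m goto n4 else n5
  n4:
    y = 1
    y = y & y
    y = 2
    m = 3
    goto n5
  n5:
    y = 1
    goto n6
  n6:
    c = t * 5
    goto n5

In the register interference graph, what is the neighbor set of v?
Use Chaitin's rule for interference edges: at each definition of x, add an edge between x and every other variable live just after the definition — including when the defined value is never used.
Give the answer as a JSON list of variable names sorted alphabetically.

def/use:
  n0: {t,v} / ∅
  n1: {y} / ∅
  n2: {v,x} / ∅
  n3: {m} / ∅
  n4: {m,y} / ∅
  n5: {y} / ∅
  n6: {c} / {t}

Live sets:
  n0 li=∅ lo={t}
  n1 li={t} lo={t}
  n2 li={t} lo={t}
  n3 li={t} lo={t}
  n4 li={t} lo={t}
  n5 li={t} lo={t}
  n6 li={t} lo={t}

Conflict graph:
  c↔{t}
  m↔{t}
  t↔{c,m,v,x,y}
  v↔{t,x}
  x↔{t,v}
  y↔{t}

N(v) = ["t", "x"]

Answer: ["t", "x"]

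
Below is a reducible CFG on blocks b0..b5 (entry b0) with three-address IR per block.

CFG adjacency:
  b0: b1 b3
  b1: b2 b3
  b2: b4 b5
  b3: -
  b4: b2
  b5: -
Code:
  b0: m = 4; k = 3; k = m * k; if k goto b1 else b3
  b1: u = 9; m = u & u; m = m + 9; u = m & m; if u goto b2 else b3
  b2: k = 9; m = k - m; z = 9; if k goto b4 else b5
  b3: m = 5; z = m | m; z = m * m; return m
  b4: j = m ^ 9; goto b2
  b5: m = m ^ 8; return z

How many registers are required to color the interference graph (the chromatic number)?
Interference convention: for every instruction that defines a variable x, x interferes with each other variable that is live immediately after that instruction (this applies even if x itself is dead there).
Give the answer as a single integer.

Block summaries:
  b0: def={k,m} ue=∅
  b1: def={m,u} ue=∅
  b2: def={k,m,z} ue={m}
  b3: def={m,z} ue=∅
  b4: def={j} ue={m}
  b5: def={m} ue={m,z}

Live sets:
  b0 li=∅ lo=∅
  b1 li=∅ lo={m}
  b2 li={m} lo={m,z}
  b3 li=∅ lo=∅
  b4 li={m} lo={m}
  b5 li={m,z} lo=∅

Interfere edges:
  j↔{m}
  k↔{m,z}
  m↔{j,k,u,z}
  u↔{m}
  z↔{k,m}

Chromatic number:
  {k,m,z} pairwise interfere (3-clique) ⇒ χ ≥ 3
  assign j→r1 k→r1 m→r0 u→r1 z→r2 — no edge inside a register ⇒ χ ≤ 3
  χ = 3

Answer: 3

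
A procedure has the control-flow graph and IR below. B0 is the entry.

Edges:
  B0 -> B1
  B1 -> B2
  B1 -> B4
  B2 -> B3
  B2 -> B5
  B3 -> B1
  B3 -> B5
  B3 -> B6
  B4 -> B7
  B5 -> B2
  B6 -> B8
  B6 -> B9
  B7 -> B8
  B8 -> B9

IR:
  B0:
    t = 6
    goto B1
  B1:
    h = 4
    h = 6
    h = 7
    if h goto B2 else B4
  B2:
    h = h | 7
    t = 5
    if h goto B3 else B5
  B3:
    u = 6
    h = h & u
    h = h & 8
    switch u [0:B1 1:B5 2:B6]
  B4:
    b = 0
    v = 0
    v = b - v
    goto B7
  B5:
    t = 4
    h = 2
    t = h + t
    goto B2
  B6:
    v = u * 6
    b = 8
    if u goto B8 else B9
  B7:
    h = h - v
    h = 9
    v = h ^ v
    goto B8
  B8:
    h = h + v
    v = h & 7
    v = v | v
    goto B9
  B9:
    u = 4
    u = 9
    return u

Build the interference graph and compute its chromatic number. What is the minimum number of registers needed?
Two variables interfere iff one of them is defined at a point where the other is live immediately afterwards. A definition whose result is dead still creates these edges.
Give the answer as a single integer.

Answer: 4

Derivation:
Block summaries:
  B0: {t} / ∅
  B1: {h} / ∅
  B2: {h,t} / {h}
  B3: {h,u} / {h}
  B4: {b,v} / ∅
  B5: {h,t} / ∅
  B6: {b,v} / {u}
  B7: {h,v} / {h,v}
  B8: {h,v} / {h,v}
  B9: {u} / ∅

Live sets:
  B0: in=∅ out=∅
  B1: in=∅ out={h}
  B2: in={h} out={h}
  B3: in={h} out={h,u}
  B4: in={h} out={h,v}
  B5: in=∅ out={h}
  B6: in={h,u} out={h,v}
  B7: in={h,v} out={h,v}
  B8: in={h,v} out=∅
  B9: in=∅ out=∅

Interfere edges:
  b: {h,u,v}
  h: {b,t,u,v}
  t: {h}
  u: {b,h,v}
  v: {b,h,u}

Colouring:
  clique {b,h,u,v} ⇒ need ≥ 4
  4-colouring: r0={h}  r1={b,t}  r2={u}  r3={v}
  χ = 4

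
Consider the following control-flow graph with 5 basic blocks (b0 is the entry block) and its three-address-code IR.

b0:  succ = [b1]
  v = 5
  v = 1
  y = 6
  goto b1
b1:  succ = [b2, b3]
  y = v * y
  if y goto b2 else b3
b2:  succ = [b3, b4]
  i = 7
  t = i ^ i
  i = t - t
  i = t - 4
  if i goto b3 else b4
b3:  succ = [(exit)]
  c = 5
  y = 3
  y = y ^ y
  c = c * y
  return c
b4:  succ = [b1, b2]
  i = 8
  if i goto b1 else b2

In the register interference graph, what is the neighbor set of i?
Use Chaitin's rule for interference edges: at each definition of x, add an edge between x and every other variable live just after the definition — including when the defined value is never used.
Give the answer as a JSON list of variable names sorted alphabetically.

Answer: ["t", "v", "y"]

Analysis:
def/use:
  b0: {v,y} / ∅
  b1: {y} / {v,y}
  b2: {i,t} / ∅
  b3: {c,y} / ∅
  b4: {i} / ∅

Live sets:
  b0: in=∅ out={v,y}
  b1: in={v,y} out={v,y}
  b2: in={v,y} out={v,y}
  b3: in=∅ out=∅
  b4: in={v,y} out={v,y}

Interfere edges:
  c — {y}
  i — {t,v,y}
  t — {i,v,y}
  v — {i,t,y}
  y — {c,i,t,v}

N(i) = ["t", "v", "y"]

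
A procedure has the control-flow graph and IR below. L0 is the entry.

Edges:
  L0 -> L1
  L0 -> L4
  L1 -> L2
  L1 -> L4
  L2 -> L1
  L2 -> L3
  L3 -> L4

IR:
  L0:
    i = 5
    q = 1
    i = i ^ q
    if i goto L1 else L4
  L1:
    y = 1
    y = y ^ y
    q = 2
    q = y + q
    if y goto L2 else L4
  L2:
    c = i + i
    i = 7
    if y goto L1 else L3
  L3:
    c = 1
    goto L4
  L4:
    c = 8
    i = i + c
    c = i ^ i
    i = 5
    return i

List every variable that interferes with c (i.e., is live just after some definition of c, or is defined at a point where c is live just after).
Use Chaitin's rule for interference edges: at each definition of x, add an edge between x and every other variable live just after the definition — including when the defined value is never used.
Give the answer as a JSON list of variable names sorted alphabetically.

Per-block:
  L0: def={i,q} ue=∅
  L1: def={q,y} ue=∅
  L2: def={c,i} ue={i,y}
  L3: def={c} ue=∅
  L4: def={c,i} ue={i}

Liveness:
  L0 li=∅ lo={i}
  L1 li={i} lo={i,y}
  L2 li={i,y} lo={i}
  L3 li={i} lo={i}
  L4 li={i} lo=∅

Interfere edges:
  c — {i,y}
  i — {c,q,y}
  q — {i,y}
  y — {c,i,q}

N(c) = ["i", "y"]

Answer: ["i", "y"]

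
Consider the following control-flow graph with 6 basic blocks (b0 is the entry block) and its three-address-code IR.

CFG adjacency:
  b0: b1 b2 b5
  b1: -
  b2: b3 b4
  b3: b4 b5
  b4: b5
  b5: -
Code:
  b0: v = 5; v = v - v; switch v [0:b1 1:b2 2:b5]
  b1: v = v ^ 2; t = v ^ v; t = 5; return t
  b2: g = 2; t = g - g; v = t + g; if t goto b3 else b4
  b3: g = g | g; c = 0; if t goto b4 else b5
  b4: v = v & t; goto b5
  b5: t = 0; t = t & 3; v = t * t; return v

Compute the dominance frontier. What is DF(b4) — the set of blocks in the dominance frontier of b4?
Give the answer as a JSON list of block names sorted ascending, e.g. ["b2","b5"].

idom tree: b1←b0 b2←b0 b3←b2 b4←b2 b5←b0
Dom∩ at merges:
  b4: preds {b2,b3}: {b0,b2} ∩ {b0,b2,b3} = {b0,b2}; idom=b2
  b5: preds {b0,b3,b4}: {b0} ∩ {b0,b2,b3} ∩ {b0,b2,b4} = {b0}; idom=b0

Frontier:
  join b4 pred b2: · stop@b2
  join b4 pred b3: b3 stop@b2
  join b5 pred b0: · stop@b0
  join b5 pred b3: b3→b2 stop@b0
  join b5 pred b4: b4→b2 stop@b0
  DF(b0)=∅
  DF(b1)=∅
  DF(b2)={b5}
  DF(b3)={b4,b5}
  DF(b4)={b5}
  DF(b5)=∅

DF(b4) = ["b5"]

Answer: ["b5"]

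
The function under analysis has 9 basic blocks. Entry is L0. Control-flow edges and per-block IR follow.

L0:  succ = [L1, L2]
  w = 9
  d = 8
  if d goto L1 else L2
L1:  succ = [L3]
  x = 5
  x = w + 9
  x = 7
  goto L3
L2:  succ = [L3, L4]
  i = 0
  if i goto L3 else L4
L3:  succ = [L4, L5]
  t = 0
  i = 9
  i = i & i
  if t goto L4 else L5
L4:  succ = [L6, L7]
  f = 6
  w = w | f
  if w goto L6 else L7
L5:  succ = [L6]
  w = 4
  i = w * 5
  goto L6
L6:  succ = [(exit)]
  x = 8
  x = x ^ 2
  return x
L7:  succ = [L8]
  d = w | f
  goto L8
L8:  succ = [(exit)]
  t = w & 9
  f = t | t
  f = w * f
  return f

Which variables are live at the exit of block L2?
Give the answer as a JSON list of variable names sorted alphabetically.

Answer: ["w"]

Working:
Per-block:
  L0: {d,w} / ∅
  L1: {x} / {w}
  L2: {i} / ∅
  L3: {i,t} / ∅
  L4: {f,w} / {w}
  L5: {i,w} / ∅
  L6: {x} / ∅
  L7: {d} / {f,w}
  L8: {f,t} / {w}

Live sets:
  L0: in=∅ out={w}
  L1: in={w} out={w}
  L2: in={w} out={w}
  L3: in={w} out={w}
  L4: in={w} out={f,w}
  L5: in=∅ out=∅
  L6: in=∅ out=∅
  L7: in={f,w} out={w}
  L8: in={w} out=∅

live-out(L2) = ["w"]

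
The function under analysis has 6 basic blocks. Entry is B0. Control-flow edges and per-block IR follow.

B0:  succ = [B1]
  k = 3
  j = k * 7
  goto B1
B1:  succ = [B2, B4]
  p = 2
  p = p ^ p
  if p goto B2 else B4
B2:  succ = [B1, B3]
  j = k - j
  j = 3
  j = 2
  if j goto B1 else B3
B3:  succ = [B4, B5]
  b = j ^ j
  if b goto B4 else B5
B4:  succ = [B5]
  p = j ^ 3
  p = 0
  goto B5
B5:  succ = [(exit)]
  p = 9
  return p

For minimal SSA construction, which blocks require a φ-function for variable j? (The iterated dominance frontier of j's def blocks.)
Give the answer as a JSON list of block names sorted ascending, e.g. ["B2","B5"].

idom tree: B1←B0 B2←B1 B3←B2 B4←B1 B5←B1
Dom∩ at merges:
  B1: preds {B0,B2}: {B0} ∩ {B0,B1,B2} = {B0}; idom=B0
  B4: preds {B1,B3}: {B0,B1} ∩ {B0,B1,B2,B3} = {B0,B1}; idom=B1
  B5: preds {B3,B4}: {B0,B1,B2,B3} ∩ {B0,B1,B4} = {B0,B1}; idom=B1

Frontier:
  B1←B0: walk · to B0
  B1←B2: walk B2→B1 to B0
  B4←B1: walk · to B1
  B4←B3: walk B3→B2 to B1
  B5←B3: walk B3→B2 to B1
  B5←B4: walk B4 to B1
  B0 → ∅
  B1 → {B1}
  B2 → {B1,B4,B5}
  B3 → {B4,B5}
  B4 → {B5}
  B5 → ∅

φ for j: defs {B0,B2}
  DF⁺ = {B1,B4,B5}

Answer: ["B1", "B4", "B5"]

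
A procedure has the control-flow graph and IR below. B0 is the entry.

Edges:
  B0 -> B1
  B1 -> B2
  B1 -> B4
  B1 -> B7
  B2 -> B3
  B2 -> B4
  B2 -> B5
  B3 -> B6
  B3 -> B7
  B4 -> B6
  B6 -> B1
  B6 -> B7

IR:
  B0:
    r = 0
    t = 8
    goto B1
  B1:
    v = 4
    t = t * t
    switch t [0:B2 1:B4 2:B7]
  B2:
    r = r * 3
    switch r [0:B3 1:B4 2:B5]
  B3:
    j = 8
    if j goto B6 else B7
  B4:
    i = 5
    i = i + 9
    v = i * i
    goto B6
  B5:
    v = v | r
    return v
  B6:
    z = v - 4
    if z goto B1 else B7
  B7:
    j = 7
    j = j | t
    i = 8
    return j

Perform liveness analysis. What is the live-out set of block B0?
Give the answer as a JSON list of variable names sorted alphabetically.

def/use:
  B0 def {r,t} use ∅
  B1 def {t,v} use {t}
  B2 def {r} use {r}
  B3 def {j} use ∅
  B4 def {i,v} use ∅
  B5 def {v} use {r,v}
  B6 def {z} use {v}
  B7 def {i,j} use {t}

Live sets:
  live B0: ∅→{r,t}
  live B1: {r,t}→{r,t,v}
  live B2: {r,t,v}→{r,t,v}
  live B3: {r,t,v}→{r,t,v}
  live B4: {r,t}→{r,t,v}
  live B5: {r,v}→∅
  live B6: {r,t,v}→{r,t}
  live B7: {t}→∅

live-out(B0) = ["r", "t"]

Answer: ["r", "t"]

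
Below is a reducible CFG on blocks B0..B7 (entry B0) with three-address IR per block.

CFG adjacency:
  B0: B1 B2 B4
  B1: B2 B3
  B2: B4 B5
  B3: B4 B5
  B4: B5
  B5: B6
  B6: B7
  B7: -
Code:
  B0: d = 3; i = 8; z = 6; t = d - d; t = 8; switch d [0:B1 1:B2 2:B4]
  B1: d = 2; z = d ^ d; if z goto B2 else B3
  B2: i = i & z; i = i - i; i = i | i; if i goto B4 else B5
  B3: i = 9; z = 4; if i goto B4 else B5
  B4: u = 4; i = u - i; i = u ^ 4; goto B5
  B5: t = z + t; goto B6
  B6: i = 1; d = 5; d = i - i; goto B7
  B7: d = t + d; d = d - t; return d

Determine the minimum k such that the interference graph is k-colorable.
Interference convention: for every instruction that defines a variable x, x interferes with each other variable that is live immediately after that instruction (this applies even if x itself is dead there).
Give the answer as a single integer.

def/use:
  B0: {d,i,t,z} / ∅
  B1: {d,z} / ∅
  B2: {i} / {i,z}
  B3: {i,z} / ∅
  B4: {i,u} / {i}
  B5: {t} / {t,z}
  B6: {d,i} / ∅
  B7: {d} / {d,t}

Liveness:
  B0: in=∅ out={i,t,z}
  B1: in={i,t} out={i,t,z}
  B2: in={i,t,z} out={i,t,z}
  B3: in={t} out={i,t,z}
  B4: in={i,t,z} out={t,z}
  B5: in={t,z} out={t}
  B6: in={t} out={d,t}
  B7: in={d,t} out=∅

Interference:
  d: {i,t,z}
  i: {d,t,u,z}
  t: {d,i,u,z}
  u: {i,t,z}
  z: {d,i,t,u}

Registers:
  {d,i,t,z} pairwise interfere (4-clique) ⇒ χ ≥ 4
  4-colouring: R0={i}  R1={t}  R2={z}  R3={d,u}
  χ = 4

Answer: 4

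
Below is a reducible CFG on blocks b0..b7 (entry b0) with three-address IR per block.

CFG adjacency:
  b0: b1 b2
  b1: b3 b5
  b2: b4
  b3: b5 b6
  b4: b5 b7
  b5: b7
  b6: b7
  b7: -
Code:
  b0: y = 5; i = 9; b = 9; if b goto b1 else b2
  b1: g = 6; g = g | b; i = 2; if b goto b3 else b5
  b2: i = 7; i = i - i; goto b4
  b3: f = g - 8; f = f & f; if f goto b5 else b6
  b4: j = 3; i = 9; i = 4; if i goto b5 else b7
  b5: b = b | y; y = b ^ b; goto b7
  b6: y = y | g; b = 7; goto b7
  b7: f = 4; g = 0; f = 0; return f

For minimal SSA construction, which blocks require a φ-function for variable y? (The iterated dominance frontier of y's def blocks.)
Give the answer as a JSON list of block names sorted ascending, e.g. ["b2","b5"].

idom tree: b1←b0 b2←b0 b3←b1 b4←b2 b5←b0 b6←b3 b7←b0
Dom at joins:
  b5: preds {b1,b3,b4}: {b0,b1} ∩ {b0,b1,b3} ∩ {b0,b2,b4} = {b0}; idom=b0
  b7: preds {b4,b5,b6}: {b0,b2,b4} ∩ {b0,b5} ∩ {b0,b1,b3,b6} = {b0}; idom=b0

Frontier:
  join b5 pred b1: b1 stop@b0
  join b5 pred b3: b3→b1 stop@b0
  join b5 pred b4: b4→b2 stop@b0
  join b7 pred b4: b4→b2 stop@b0
  join b7 pred b5: b5 stop@b0
  join b7 pred b6: b6→b3→b1 stop@b0
  DF(b0)=∅
  DF(b1)={b5,b7}
  DF(b2)={b5,b7}
  DF(b3)={b5,b7}
  DF(b4)={b5,b7}
  DF(b5)={b7}
  DF(b6)={b7}
  DF(b7)=∅

φ for y: defs {b0,b5,b6}
  DF⁺ = {b7}

Answer: ["b7"]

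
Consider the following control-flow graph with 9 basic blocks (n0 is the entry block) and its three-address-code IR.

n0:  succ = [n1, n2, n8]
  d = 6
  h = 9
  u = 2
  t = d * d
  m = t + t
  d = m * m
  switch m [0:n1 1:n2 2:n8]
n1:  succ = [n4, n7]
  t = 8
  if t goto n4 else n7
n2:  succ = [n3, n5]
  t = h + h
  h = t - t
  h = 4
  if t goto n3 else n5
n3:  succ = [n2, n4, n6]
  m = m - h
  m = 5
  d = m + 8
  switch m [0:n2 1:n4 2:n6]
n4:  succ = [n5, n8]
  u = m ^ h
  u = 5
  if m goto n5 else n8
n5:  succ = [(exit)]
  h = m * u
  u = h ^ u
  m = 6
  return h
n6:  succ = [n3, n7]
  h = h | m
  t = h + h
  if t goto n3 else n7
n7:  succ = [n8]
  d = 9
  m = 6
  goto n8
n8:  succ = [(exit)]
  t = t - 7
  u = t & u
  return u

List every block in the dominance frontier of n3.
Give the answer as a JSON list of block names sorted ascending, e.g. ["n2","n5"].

Answer: ["n2", "n3", "n4", "n7"]

Working:
idom tree: n1←n0 n2←n0 n3←n2 n4←n0 n5←n0 n6←n3 n7←n0 n8←n0
Join-block Dom:
  n2: preds {n0,n3}: {n0} ∩ {n0,n2,n3} = {n0}; idom=n0
  n3: preds {n2,n6}: {n0,n2} ∩ {n0,n2,n3,n6} = {n0,n2}; idom=n2
  n4: preds {n1,n3}: {n0,n1} ∩ {n0,n2,n3} = {n0}; idom=n0
  n5: preds {n2,n4}: {n0,n2} ∩ {n0,n4} = {n0}; idom=n0
  n7: preds {n1,n6}: {n0,n1} ∩ {n0,n2,n3,n6} = {n0}; idom=n0
  n8: preds {n0,n4,n7}: {n0} ∩ {n0,n4} ∩ {n0,n7} = {n0}; idom=n0

DF derivation:
  n2←n0: walk · to n0
  n2←n3: walk n3→n2 to n0
  n3←n2: walk · to n2
  n3←n6: walk n6→n3 to n2
  n4←n1: walk n1 to n0
  n4←n3: walk n3→n2 to n0
  n5←n2: walk n2 to n0
  n5←n4: walk n4 to n0
  n7←n1: walk n1 to n0
  n7←n6: walk n6→n3→n2 to n0
  n8←n0: walk · to n0
  n8←n4: walk n4 to n0
  n8←n7: walk n7 to n0
  n0 → ∅
  n1 → {n4,n7}
  n2 → {n2,n4,n5,n7}
  n3 → {n2,n3,n4,n7}
  n4 → {n5,n8}
  n5 → ∅
  n6 → {n3,n7}
  n7 → {n8}
  n8 → ∅

DF(n3) = ["n2", "n3", "n4", "n7"]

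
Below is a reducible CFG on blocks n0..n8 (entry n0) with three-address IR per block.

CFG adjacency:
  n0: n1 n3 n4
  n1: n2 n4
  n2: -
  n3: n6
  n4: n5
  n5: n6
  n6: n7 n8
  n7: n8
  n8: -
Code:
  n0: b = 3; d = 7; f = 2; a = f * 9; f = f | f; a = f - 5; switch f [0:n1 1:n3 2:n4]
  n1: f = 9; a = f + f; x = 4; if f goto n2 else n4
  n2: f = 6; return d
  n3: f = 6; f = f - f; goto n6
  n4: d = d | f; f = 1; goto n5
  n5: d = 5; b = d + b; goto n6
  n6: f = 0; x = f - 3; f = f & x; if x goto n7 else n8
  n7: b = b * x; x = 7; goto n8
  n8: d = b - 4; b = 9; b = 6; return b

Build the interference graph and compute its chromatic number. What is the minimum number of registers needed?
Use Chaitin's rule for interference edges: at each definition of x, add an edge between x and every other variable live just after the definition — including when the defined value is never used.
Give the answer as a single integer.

Answer: 4

Working:
Block summaries:
  n0 def {a,b,d,f} use ∅
  n1 def {a,f,x} use ∅
  n2 def {f} use {d}
  n3 def {f} use ∅
  n4 def {d,f} use {d,f}
  n5 def {b,d} use {b}
  n6 def {f,x} use ∅
  n7 def {b,x} use {b,x}
  n8 def {b,d} use {b}

Live sets:
  n0: in=∅ out={b,d,f}
  n1: in={b,d} out={b,d,f}
  n2: in={d} out=∅
  n3: in={b} out={b}
  n4: in={b,d,f} out={b}
  n5: in={b} out={b}
  n6: in={b} out={b,x}
  n7: in={b,x} out={b}
  n8: in={b} out=∅

Interference:
  a: {b,d,f}
  b: {a,d,f,x}
  d: {a,b,f,x}
  f: {a,b,d,x}
  x: {b,d,f}

Colouring:
  lower bound: {a,b,d,f} mutually conflict ⇒ χ ≥ 4
  4-colouring: R0={b}  R1={d}  R2={f}  R3={a,x}
  χ = 4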